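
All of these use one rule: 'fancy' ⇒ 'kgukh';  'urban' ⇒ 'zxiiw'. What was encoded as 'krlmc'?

In fancy: f→k is +5, a→g is +6, n→u is +7, c→k is +8 — the shift increases by 1 each position. The shift increases by 1 at each position, starting from +5: 5, 6, 7, ….
Reversing it on krlmc: k−5=f, r−6=l, l−7=e, m−8=e, c−9=t.

fleet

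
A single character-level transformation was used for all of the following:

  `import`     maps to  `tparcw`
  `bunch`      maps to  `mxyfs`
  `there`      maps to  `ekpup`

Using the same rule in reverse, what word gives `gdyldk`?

Shifts by position in import: pos 0: i→t (+11), pos 1: m→p (+3), pos 2: p→a (+11), pos 3: o→r (+3) — repeating every 2. It's a Vigenère-style cipher with numeric key [11,3]: position i shifts by key[i mod 2].
Decoding gdyldk: g−11=v, d−3=a, y−11=n, l−3=i, d−11=s, k−3=h.

vanish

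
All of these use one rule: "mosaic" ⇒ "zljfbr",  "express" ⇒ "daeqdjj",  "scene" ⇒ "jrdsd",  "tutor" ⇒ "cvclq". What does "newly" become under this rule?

sdhgt

m(12)→z(25) and o(14)→l(11) fit y≡19x+5 (mod 26); the inverse of 19 mod 26 is 11. Each letter's alphabet position (a=0..z=25) is mapped through 19·x+5 mod 26 — an affine cipher.
Applying it to newly: n(13)→19·13+5≡18=s; e(4)→19·4+5≡3=d; w(22)→19·22+5≡7=h; l(11)→19·11+5≡6=g; y(24)→19·24+5≡19=t (all mod 26).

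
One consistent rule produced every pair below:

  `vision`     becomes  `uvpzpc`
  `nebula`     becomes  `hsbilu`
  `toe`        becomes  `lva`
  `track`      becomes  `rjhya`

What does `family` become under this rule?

Two steps: reverse the string, then apply a Caesar shift of +7.
For family: reverse → ylimaf; then shift: y+7=f, l+7=s, i+7=p, m+7=t, a+7=h, f+7=m.

fspthm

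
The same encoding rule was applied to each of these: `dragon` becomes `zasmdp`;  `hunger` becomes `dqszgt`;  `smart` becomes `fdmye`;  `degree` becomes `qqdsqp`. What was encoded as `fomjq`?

exact

The output letters match the input read backwards, each shifted +12: dragon reversed is nogard. Read the word backwards and shift each letter +12.
Decoding fomjq: shift back: f−12=t, o−12=c, m−12=a, j−12=x, q−12=e → tcaxe; then reverse → exact.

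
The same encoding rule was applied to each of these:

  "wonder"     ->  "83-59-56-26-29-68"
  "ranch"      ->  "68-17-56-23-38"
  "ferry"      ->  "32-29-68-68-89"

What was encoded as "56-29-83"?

new

w(#23)→83 and o(#15)→59: differences scale by 3, so n = 3·pos + 14. The formula is n = 3×(alphabet index, a=1) + 14.
Reversing it on 56-29-83: 56→(56−14)÷3=14=n, 29→(29−14)÷3=5=e, 83→(83−14)÷3=23=w.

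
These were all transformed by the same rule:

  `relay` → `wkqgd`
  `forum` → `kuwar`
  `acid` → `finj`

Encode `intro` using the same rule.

Shifts by position in relay: pos 0: r→w (+5), pos 1: e→k (+6), pos 2: l→q (+5), pos 3: a→g (+6) — repeating every 2. It's a Vigenère-style cipher with numeric key [5,6]: position i shifts by key[i mod 2].
For intro: i+5=n, n+6=t, t+5=y, r+6=x, o+5=t.

ntyxt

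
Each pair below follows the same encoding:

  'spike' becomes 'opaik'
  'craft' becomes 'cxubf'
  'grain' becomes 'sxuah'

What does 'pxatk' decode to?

s(18)→o(14) and p(15)→p(15) fit y≡17x+20 (mod 26); the inverse of 17 mod 26 is 23. Treating letters as 0–25, the rule is x ↦ 17x + 20 (mod 26).
Reversing it on pxatk: p(15)→23·(15−20)≡15=p; x(23)→23·(23−20)≡17=r; a(0)→23·(0−20)≡8=i; t(19)→23·(19−20)≡3=d; k(10)→23·(10−20)≡4=e (all mod 26).

pride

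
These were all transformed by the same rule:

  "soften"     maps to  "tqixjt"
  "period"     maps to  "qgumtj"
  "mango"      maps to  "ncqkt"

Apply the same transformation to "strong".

tvussm

In soften: s→t is +1, o→q is +2, f→i is +3, t→x is +4 — the shift increases by 1 each position. Each letter shifts forward by (position + 1), i.e. 1, 2, 3, … — the shift grows by one for each successive letter.
Applying it to strong: s+1=t, t+2=v, r+3=u, o+4=s, n+5=s, g+6=m.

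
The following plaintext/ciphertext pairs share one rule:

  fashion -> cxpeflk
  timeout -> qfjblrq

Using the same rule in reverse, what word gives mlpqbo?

poster

Compare letters: f→c is +23, a→x is +23, s→p is +23 — a constant shift. Each letter is shifted forward by 23 in the alphabet (a Caesar shift of +23).
Reversing it on mlpqbo: m−23=p, l−23=o, p−23=s, q−23=t, b−23=e, o−23=r.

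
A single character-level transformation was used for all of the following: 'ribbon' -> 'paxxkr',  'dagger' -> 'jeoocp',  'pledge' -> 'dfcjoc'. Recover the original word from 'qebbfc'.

cattle

r(17)→p(15) and i(8)→a(0) fit y≡19x+4 (mod 26); the inverse of 19 mod 26 is 11. This is an affine cipher: with a=0,…,z=25, each position x becomes (19x+4) mod 26.
Decoding qebbfc: q(16)→11·(16−4)≡2=c; e(4)→11·(4−4)≡0=a; b(1)→11·(1−4)≡19=t; b(1)→11·(1−4)≡19=t; f(5)→11·(5−4)≡11=l; c(2)→11·(2−4)≡4=e (all mod 26).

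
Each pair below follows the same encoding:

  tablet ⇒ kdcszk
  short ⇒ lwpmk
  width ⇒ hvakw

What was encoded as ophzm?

t(19)→k(10) and a(0)→d(3) fit y≡25x+3 (mod 26); the inverse of 25 mod 26 is 25. Treating letters as 0–25, the rule is x ↦ 25x + 3 (mod 26).
Decoding ophzm: o(14)→25·(14−3)≡15=p; p(15)→25·(15−3)≡14=o; h(7)→25·(7−3)≡22=w; z(25)→25·(25−3)≡4=e; m(12)→25·(12−3)≡17=r (all mod 26).

power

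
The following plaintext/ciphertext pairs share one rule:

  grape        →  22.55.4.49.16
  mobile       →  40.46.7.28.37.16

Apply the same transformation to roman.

The formula is n = 3×(alphabet index, a=1) + 1.
Applying it to roman: r=18→55, o=15→46, m=13→40, a=1→4, n=14→43.

55.46.40.4.43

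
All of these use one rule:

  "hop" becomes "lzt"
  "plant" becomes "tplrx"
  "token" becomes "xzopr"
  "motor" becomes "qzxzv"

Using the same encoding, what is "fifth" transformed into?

The shift depends on letter class: consonant h→l is +4, but vowel o→z is +11. Vowels shift forward by 11 and consonants shift forward by 4.
For fifth: f(cons)+4=j, i(vowel)+11=t, f(cons)+4=j, t(cons)+4=x, h(cons)+4=l.

jtjxl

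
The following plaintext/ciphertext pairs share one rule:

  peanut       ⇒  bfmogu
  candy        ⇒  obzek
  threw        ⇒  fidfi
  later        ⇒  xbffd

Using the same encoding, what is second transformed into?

efopze

Shifts by position in peanut: pos 0: p→b (+12), pos 1: e→f (+1), pos 2: a→m (+12), pos 3: n→o (+1) — repeating every 2. A repeating key of period 2 is used — shifts +12, +1 over and over.
On second: s+12=e, e+1=f, c+12=o, o+1=p, n+12=z, d+1=e.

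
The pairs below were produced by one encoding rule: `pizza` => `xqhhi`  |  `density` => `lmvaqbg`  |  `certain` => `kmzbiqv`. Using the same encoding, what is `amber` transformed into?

iujmz

Compare letters: p→x is +8, i→q is +8, z→h is +8 — a constant shift. Each letter is shifted forward by 8 in the alphabet (a Caesar shift of +8).
On amber: a+8=i, m+8=u, b+8=j, e+8=m, r+8=z.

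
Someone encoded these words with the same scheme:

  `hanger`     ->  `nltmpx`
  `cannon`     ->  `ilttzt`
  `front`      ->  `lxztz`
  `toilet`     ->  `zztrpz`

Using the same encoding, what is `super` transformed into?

yfvpx

Vowels shift forward by 11 and consonants shift forward by 6.
Applying it to super: s(cons)+6=y, u(vowel)+11=f, p(cons)+6=v, e(vowel)+11=p, r(cons)+6=x.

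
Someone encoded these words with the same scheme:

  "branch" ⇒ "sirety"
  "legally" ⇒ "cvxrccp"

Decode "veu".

end

Compare letters: b→s is +17, r→i is +17, a→r is +17 — a constant shift. Every letter moves 17 places later in the alphabet, wrapping around z→a.
Reversing it on veu: v−17=e, e−17=n, u−17=d.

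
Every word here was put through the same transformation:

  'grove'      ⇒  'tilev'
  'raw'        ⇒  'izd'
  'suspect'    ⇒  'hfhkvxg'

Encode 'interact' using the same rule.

rmgvizxg

Each pair mirrors across the alphabet (g↔t, r↔i, o↔l): positions sum to 25. This is the alphabet-reversal cipher (Atbash): a becomes z, b becomes y, etc.
On interact: i↔r, n↔m, t↔g, e↔v, r↔i, a↔z, c↔x, t↔g.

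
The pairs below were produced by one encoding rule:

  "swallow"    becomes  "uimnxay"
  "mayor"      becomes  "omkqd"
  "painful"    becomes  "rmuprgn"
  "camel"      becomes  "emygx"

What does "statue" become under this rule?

Shifts by position in swallow: pos 0: s→u (+2), pos 1: w→i (+12), pos 2: a→m (+12), pos 3: l→n (+2), pos 4: l→x (+12), pos 5: o→a (+12) — repeating every 3. The shifts repeat in a cycle of length 3: positions 0,1,… shift by +2, +12, +12, then the pattern repeats.
Applying it to statue: s+2=u, t+12=f, a+12=m, t+2=v, u+12=g, e+12=q.

ufmvgq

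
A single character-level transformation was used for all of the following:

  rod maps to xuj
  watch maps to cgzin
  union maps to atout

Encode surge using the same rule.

yaxmk

Compare letters: r→x is +6, o→u is +6, d→j is +6 — a constant shift. Every letter moves 6 places later in the alphabet, wrapping around z→a.
For surge: s+6=y, u+6=a, r+6=x, g+6=m, e+6=k.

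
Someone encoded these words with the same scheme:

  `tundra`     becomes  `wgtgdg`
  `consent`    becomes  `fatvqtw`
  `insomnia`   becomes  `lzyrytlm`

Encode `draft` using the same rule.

gdgif

It's a Vigenère-style cipher with numeric key [3,12,6]: position i shifts by key[i mod 3].
On draft: d+3=g, r+12=d, a+6=g, f+3=i, t+12=f.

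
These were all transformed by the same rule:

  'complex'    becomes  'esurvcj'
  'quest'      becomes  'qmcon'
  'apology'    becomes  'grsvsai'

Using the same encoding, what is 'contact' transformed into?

estngen

c(2)→e(4) and o(14)→s(18) fit y≡25x+6 (mod 26); the inverse of 25 mod 26 is 25. Each letter's alphabet position (a=0..z=25) is mapped through 25·x+6 mod 26 — an affine cipher.
Applying it to contact: c(2)→25·2+6≡4=e; o(14)→25·14+6≡18=s; n(13)→25·13+6≡19=t; t(19)→25·19+6≡13=n; a(0)→25·0+6≡6=g; c(2)→25·2+6≡4=e; t(19)→25·19+6≡13=n (all mod 26).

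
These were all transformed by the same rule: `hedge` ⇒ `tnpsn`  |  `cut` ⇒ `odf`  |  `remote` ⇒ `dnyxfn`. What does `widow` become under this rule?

irpxi

The shift depends on letter class: consonant h→t is +12, but vowel e→n is +9. Two shifts are in play — +9 for a/e/i/o/u, +12 for every other letter.
Applying it to widow: w(cons)+12=i, i(vowel)+9=r, d(cons)+12=p, o(vowel)+9=x, w(cons)+12=i.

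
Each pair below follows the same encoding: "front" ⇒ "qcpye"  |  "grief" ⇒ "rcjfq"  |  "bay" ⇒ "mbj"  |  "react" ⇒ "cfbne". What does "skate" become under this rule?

dvbef

The shift depends on letter class: consonant f→q is +11, but vowel o→p is +1. Two shifts are in play — +1 for a/e/i/o/u, +11 for every other letter.
Applying it to skate: s(cons)+11=d, k(cons)+11=v, a(vowel)+1=b, t(cons)+11=e, e(vowel)+1=f.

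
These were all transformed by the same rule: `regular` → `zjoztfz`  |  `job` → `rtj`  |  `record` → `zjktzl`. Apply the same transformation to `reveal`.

zjdjft

Vowels shift forward by 5 and consonants shift forward by 8.
Applying it to reveal: r(cons)+8=z, e(vowel)+5=j, v(cons)+8=d, e(vowel)+5=j, a(vowel)+5=f, l(cons)+8=t.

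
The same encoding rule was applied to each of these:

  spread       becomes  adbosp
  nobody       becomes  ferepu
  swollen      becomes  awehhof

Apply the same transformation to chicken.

s(18)→a(0) and p(15)→d(3) fit y≡25x+18 (mod 26); the inverse of 25 mod 26 is 25. Treating letters as 0–25, the rule is x ↦ 25x + 18 (mod 26).
For chicken: c(2)→25·2+18≡16=q; h(7)→25·7+18≡11=l; i(8)→25·8+18≡10=k; c(2)→25·2+18≡16=q; k(10)→25·10+18≡8=i; e(4)→25·4+18≡14=o; n(13)→25·13+18≡5=f (all mod 26).

qlkqiof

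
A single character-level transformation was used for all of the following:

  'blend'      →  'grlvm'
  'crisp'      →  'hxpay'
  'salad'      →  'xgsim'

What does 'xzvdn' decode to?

In blend: b→g is +5, l→r is +6, e→l is +7, n→v is +8 — the shift increases by 1 each position. Each letter shifts forward by (position + 5), i.e. 5, 6, 7, … — the shift grows by one for each successive letter.
Reversing it on xzvdn: x−5=s, z−6=t, v−7=o, d−8=v, n−9=e.

stove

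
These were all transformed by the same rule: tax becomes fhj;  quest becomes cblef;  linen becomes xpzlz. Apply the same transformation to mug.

ybs

The rule splits by letter class: vowels +7, consonants +12.
On mug: m(cons)+12=y, u(vowel)+7=b, g(cons)+12=s.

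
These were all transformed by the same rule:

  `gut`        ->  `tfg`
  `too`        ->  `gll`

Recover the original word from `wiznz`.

drama

Each pair mirrors across the alphabet (g↔t, u↔f, t↔g): positions sum to 25. Letters are reflected about the middle of the alphabet (position → 25−position): Atbash.
Undoing it on wiznz: w↔d, i↔r, z↔a, n↔m, z↔a.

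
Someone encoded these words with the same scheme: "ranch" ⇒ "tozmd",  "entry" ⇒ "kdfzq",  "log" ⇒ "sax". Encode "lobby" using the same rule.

knnax

Read the word backwards and shift each letter +12.
On lobby: reverse → ybbol; then shift: y+12=k, b+12=n, b+12=n, o+12=a, l+12=x.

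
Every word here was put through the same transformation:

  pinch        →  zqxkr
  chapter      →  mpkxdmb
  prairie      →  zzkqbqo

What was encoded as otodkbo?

Shifts by position in pinch: pos 0: p→z (+10), pos 1: i→q (+8), pos 2: n→x (+10), pos 3: c→k (+8) — repeating every 2. A repeating key of period 2 is used — shifts +10, +8 over and over.
Reversing it on otodkbo: o−10=e, t−8=l, o−10=e, d−8=v, k−10=a, b−8=t, o−10=e.

elevate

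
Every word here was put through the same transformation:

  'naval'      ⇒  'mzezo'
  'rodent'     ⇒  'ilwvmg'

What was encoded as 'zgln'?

Each letter is replaced by its mirror in the alphabet: a↔z, b↔y, c↔x, and so on (the Atbash cipher).
Reversing it on zgln: z↔a, g↔t, l↔o, n↔m.

atom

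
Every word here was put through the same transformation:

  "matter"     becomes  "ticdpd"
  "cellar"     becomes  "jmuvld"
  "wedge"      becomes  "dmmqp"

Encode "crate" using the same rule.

Each letter shifts forward by (position + 7), i.e. 7, 8, 9, … — the shift grows by one for each successive letter.
For crate: c+7=j, r+8=z, a+9=j, t+10=d, e+11=p.

jzjdp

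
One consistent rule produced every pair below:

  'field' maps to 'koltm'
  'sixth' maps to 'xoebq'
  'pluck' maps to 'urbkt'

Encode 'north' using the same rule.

suybq

In field: f→k is +5, i→o is +6, e→l is +7, l→t is +8 — the shift increases by 1 each position. The shift increases by 1 at each position, starting from +5: 5, 6, 7, ….
Applying it to north: n+5=s, o+6=u, r+7=y, t+8=b, h+9=q.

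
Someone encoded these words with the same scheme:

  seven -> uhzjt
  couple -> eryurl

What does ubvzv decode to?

In seven: s→u is +2, e→h is +3, v→z is +4, e→j is +5 — the shift increases by 1 each position. Letter i (0-indexed) is shifted by i+2, so successive shifts are 2, 3, 4, ….
Decoding ubvzv: u−2=s, b−3=y, v−4=r, z−5=u, v−6=p.

syrup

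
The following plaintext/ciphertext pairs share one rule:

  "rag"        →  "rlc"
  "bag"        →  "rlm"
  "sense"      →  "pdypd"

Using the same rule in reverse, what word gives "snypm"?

bench

Two steps: reverse the string, then apply a Caesar shift of +11.
Reversing it on snypm: shift back: s−11=h, n−11=c, y−11=n, p−11=e, m−11=b → hcneb; then reverse → bench.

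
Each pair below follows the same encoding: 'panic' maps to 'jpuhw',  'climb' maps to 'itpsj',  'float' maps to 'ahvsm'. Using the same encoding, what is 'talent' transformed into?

aulsha

Read the word backwards and shift each letter +7.
On talent: reverse → tnelat; then shift: t+7=a, n+7=u, e+7=l, l+7=s, a+7=h, t+7=a.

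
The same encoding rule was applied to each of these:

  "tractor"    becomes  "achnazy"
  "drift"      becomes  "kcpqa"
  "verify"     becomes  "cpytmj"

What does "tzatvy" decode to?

motion

Shifts by position in tractor: pos 0: t→a (+7), pos 1: r→c (+11), pos 2: a→h (+7), pos 3: c→n (+11) — repeating every 2. A repeating key of period 2 is used — shifts +7, +11 over and over.
Reversing it on tzatvy: t−7=m, z−11=o, a−7=t, t−11=i, v−7=o, y−11=n.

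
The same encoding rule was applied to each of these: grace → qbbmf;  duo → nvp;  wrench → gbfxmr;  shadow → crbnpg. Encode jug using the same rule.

tvq

The shift depends on letter class: consonant g→q is +10, but vowel a→b is +1. Two shifts are in play — +1 for a/e/i/o/u, +10 for every other letter.
Applying it to jug: j(cons)+10=t, u(vowel)+1=v, g(cons)+10=q.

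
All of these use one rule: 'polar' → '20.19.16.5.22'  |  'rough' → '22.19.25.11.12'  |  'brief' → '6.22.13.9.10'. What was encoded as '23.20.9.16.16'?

p is letter #16 and maps to 20: an offset of 4. Letters become their 1-based position plus 4 (so a→5, b→6, …).
Decoding 23.20.9.16.16: 23→(23−4)÷1=19=s, 20→(20−4)÷1=16=p, 9→(9−4)÷1=5=e, 16→(16−4)÷1=12=l, 16→(16−4)÷1=12=l.

spell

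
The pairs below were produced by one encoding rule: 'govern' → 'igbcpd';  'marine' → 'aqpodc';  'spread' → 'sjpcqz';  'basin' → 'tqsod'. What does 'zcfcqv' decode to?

defeat

g(6)→i(8) and o(14)→g(6) fit y≡3x+16 (mod 26); the inverse of 3 mod 26 is 9. This is an affine cipher: with a=0,…,z=25, each position x becomes (3x+16) mod 26.
Undoing it on zcfcqv: z(25)→9·(25−16)≡3=d; c(2)→9·(2−16)≡4=e; f(5)→9·(5−16)≡5=f; c(2)→9·(2−16)≡4=e; q(16)→9·(16−16)≡0=a; v(21)→9·(21−16)≡19=t (all mod 26).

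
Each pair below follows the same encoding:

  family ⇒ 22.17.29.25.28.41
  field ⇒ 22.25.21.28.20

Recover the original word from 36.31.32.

Each letter is replaced by its alphabet position (a=1..z=26) + 16.
Undoing it on 36.31.32: 36→(36−16)÷1=20=t, 31→(31−16)÷1=15=o, 32→(32−16)÷1=16=p.

top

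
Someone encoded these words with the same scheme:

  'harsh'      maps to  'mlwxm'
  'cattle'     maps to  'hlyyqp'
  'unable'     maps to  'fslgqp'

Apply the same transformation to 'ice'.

thp

Two shifts are in play — +11 for a/e/i/o/u, +5 for every other letter.
For ice: i(vowel)+11=t, c(cons)+5=h, e(vowel)+11=p.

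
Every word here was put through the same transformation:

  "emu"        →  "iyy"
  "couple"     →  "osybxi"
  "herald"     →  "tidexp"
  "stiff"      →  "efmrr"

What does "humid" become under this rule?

tyymp

The shift depends on letter class: consonant m→y is +12, but vowel e→i is +4. Two shifts are in play — +4 for a/e/i/o/u, +12 for every other letter.
For humid: h(cons)+12=t, u(vowel)+4=y, m(cons)+12=y, i(vowel)+4=m, d(cons)+12=p.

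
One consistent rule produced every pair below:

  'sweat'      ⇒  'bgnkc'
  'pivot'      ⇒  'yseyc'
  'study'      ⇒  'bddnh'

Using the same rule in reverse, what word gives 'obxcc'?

Shifts by position in sweat: pos 0: s→b (+9), pos 1: w→g (+10), pos 2: e→n (+9), pos 3: a→k (+10) — repeating every 2. The shifts repeat in a cycle of length 2: positions 0,1,… shift by +9, +10, then the pattern repeats.
Reversing it on obxcc: o−9=f, b−10=r, x−9=o, c−10=s, c−9=t.

frost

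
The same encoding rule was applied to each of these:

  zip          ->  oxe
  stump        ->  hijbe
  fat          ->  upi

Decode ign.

try

Compare letters: z→o is +15, i→x is +15, p→e is +15 — a constant shift. This is a Caesar cipher with shift 15.
Undoing it on ign: i−15=t, g−15=r, n−15=y.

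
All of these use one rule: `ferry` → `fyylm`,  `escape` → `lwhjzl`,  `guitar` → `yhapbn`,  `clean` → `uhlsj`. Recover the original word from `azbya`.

trust

Two steps: reverse the string, then apply a Caesar shift of +7.
Undoing it on azbya: shift back: a−7=t, z−7=s, b−7=u, y−7=r, a−7=t → tsurt; then reverse → trust.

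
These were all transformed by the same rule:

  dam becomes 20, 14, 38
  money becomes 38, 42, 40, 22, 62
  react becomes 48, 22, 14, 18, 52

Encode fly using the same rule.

24, 36, 62

d(#4)→20 and a(#1)→14: differences scale by 2, so n = 2·pos + 12. The formula is n = 2×(alphabet index, a=1) + 12.
On fly: f=6→24, l=12→36, y=25→62.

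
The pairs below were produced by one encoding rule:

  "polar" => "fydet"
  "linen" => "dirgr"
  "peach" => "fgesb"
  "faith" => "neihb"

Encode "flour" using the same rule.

ndyot

p(15)→f(5) and o(14)→y(24) fit y≡7x+4 (mod 26); the inverse of 7 mod 26 is 15. Each letter's alphabet position (a=0..z=25) is mapped through 7·x+4 mod 26 — an affine cipher.
Applying it to flour: f(5)→7·5+4≡13=n; l(11)→7·11+4≡3=d; o(14)→7·14+4≡24=y; u(20)→7·20+4≡14=o; r(17)→7·17+4≡19=t (all mod 26).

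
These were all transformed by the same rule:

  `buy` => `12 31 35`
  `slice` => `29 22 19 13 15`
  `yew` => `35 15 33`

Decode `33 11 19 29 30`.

Letters become their 1-based position plus 10 (so a→11, b→12, …).
Undoing it on 33 11 19 29 30: 33→(33−10)÷1=23=w, 11→(11−10)÷1=1=a, 19→(19−10)÷1=9=i, 29→(29−10)÷1=19=s, 30→(30−10)÷1=20=t.

waist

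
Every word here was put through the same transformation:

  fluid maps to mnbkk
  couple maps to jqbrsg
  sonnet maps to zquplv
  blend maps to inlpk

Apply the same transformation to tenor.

Shifts by position in fluid: pos 0: f→m (+7), pos 1: l→n (+2), pos 2: u→b (+7), pos 3: i→k (+2) — repeating every 2. A repeating key of period 2 is used — shifts +7, +2 over and over.
Applying it to tenor: t+7=a, e+2=g, n+7=u, o+2=q, r+7=y.

aguqy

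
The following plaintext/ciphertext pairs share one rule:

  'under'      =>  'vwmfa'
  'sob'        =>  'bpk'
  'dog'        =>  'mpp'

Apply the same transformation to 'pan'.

ybw

The shift depends on letter class: consonant n→w is +9, but vowel u→v is +1. Two shifts are in play — +1 for a/e/i/o/u, +9 for every other letter.
For pan: p(cons)+9=y, a(vowel)+1=b, n(cons)+9=w.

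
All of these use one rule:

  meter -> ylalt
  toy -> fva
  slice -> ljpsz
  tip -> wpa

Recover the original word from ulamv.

Two steps: reverse the string, then apply a Caesar shift of +7.
Decoding ulamv: shift back: u−7=n, l−7=e, a−7=t, m−7=f, v−7=o → netfo; then reverse → often.

often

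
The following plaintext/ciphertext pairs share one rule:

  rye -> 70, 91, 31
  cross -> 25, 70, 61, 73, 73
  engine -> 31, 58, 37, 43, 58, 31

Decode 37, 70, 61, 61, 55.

groom

r(#18)→70 and y(#25)→91: differences scale by 3, so n = 3·pos + 16. With a=1..z=26, the number is 3·pos + 16.
Decoding 37, 70, 61, 61, 55: 37→(37−16)÷3=7=g, 70→(70−16)÷3=18=r, 61→(61−16)÷3=15=o, 61→(61−16)÷3=15=o, 55→(55−16)÷3=13=m.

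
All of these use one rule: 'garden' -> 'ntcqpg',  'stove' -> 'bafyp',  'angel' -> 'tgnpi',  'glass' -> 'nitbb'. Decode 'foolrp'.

g(6)→n(13) and a(0)→t(19) fit y≡25x+19 (mod 26); the inverse of 25 mod 26 is 25. This is an affine cipher: with a=0,…,z=25, each position x becomes (25x+19) mod 26.
Reversing it on foolrp: f(5)→25·(5−19)≡14=o; o(14)→25·(14−19)≡5=f; o(14)→25·(14−19)≡5=f; l(11)→25·(11−19)≡8=i; r(17)→25·(17−19)≡2=c; p(15)→25·(15−19)≡4=e (all mod 26).

office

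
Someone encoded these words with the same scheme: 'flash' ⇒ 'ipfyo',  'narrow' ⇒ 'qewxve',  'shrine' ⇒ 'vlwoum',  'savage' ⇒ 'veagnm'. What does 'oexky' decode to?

laser

Letter i (0-indexed) is shifted by i+3, so successive shifts are 3, 4, 5, ….
Decoding oexky: o−3=l, e−4=a, x−5=s, k−6=e, y−7=r.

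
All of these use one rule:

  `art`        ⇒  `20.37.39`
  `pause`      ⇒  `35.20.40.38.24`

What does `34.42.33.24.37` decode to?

owner

a is letter #1 and maps to 20: an offset of 19. Letters become their 1-based position plus 19 (so a→20, b→21, …).
Decoding 34.42.33.24.37: 34→(34−19)÷1=15=o, 42→(42−19)÷1=23=w, 33→(33−19)÷1=14=n, 24→(24−19)÷1=5=e, 37→(37−19)÷1=18=r.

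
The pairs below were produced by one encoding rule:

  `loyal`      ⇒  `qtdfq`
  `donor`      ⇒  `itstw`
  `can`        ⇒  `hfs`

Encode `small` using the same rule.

xrfqq

Compare letters: l→q is +5, o→t is +5, y→d is +5 — a constant shift. It's a constant shift of +5 (ROT5).
Applying it to small: s+5=x, m+5=r, a+5=f, l+5=q, l+5=q.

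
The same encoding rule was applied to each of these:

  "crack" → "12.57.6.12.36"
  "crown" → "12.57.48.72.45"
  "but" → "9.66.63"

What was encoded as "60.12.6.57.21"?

c(#3)→12 and r(#18)→57: differences scale by 3, so n = 3·pos + 3. The formula is n = 3×(alphabet index, a=1) + 3.
Reversing it on 60.12.6.57.21: 60→(60−3)÷3=19=s, 12→(12−3)÷3=3=c, 6→(6−3)÷3=1=a, 57→(57−3)÷3=18=r, 21→(21−3)÷3=6=f.

scarf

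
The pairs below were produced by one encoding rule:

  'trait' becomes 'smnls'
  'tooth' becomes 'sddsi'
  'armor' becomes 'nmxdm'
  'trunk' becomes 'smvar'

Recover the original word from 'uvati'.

lunch

t(19)→s(18) and r(17)→m(12) fit y≡3x+13 (mod 26); the inverse of 3 mod 26 is 9. This is an affine cipher: with a=0,…,z=25, each position x becomes (3x+13) mod 26.
Reversing it on uvati: u(20)→9·(20−13)≡11=l; v(21)→9·(21−13)≡20=u; a(0)→9·(0−13)≡13=n; t(19)→9·(19−13)≡2=c; i(8)→9·(8−13)≡7=h (all mod 26).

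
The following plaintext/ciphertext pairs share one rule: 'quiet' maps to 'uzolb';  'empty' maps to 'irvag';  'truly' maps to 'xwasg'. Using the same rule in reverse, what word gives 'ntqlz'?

In quiet: q→u is +4, u→z is +5, i→o is +6, e→l is +7 — the shift increases by 1 each position. The shift increases by 1 at each position, starting from +4: 4, 5, 6, ….
Undoing it on ntqlz: n−4=j, t−5=o, q−6=k, l−7=e, z−8=r.

joker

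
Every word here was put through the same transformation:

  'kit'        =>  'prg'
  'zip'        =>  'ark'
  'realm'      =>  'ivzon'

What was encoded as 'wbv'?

dye

This is the alphabet-reversal cipher (Atbash): a becomes z, b becomes y, etc.
Undoing it on wbv: w↔d, b↔y, v↔e.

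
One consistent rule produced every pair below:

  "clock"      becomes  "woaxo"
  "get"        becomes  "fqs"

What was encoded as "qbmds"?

Read the word backwards and shift each letter +12.
Reversing it on qbmds: shift back: q−12=e, b−12=p, m−12=a, d−12=r, s−12=g → eparg; then reverse → grape.

grape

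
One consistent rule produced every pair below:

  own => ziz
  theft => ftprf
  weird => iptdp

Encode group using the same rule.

The shift depends on letter class: consonant w→i is +12, but vowel o→z is +11. The rule splits by letter class: vowels +11, consonants +12.
For group: g(cons)+12=s, r(cons)+12=d, o(vowel)+11=z, u(vowel)+11=f, p(cons)+12=b.

sdzfb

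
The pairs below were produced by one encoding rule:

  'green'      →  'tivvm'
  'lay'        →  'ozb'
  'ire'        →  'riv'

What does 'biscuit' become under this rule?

Each letter is replaced by its mirror in the alphabet: a↔z, b↔y, c↔x, and so on (the Atbash cipher).
For biscuit: b↔y, i↔r, s↔h, c↔x, u↔f, i↔r, t↔g.

yrhxfrg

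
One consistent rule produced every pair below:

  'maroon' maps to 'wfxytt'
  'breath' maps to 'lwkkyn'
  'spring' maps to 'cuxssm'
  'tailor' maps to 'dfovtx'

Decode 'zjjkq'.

pedal

Shifts by position in maroon: pos 0: m→w (+10), pos 1: a→f (+5), pos 2: r→x (+6), pos 3: o→y (+10), pos 4: o→t (+5), pos 5: n→t (+6) — repeating every 3. The shifts repeat in a cycle of length 3: positions 0,1,… shift by +10, +5, +6, then the pattern repeats.
Decoding zjjkq: z−10=p, j−5=e, j−6=d, k−10=a, q−5=l.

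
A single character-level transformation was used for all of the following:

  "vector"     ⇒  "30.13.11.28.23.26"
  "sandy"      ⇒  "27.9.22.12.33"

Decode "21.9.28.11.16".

match

v is letter #22 and maps to 30: an offset of 8. Each letter is replaced by its alphabet position (a=1..z=26) + 8.
Decoding 21.9.28.11.16: 21→(21−8)÷1=13=m, 9→(9−8)÷1=1=a, 28→(28−8)÷1=20=t, 11→(11−8)÷1=3=c, 16→(16−8)÷1=8=h.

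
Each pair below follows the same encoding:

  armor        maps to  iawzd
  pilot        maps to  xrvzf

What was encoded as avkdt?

In armor: a→i is +8, r→a is +9, m→w is +10, o→z is +11 — the shift increases by 1 each position. Letter i (0-indexed) is shifted by i+8, so successive shifts are 8, 9, 10, ….
Decoding avkdt: a−8=s, v−9=m, k−10=a, d−11=s, t−12=h.

smash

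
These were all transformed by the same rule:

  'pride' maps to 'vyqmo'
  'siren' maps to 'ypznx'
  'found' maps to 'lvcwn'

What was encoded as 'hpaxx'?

In pride: p→v is +6, r→y is +7, i→q is +8, d→m is +9 — the shift increases by 1 each position. The shift increases by 1 at each position, starting from +6: 6, 7, 8, ….
Decoding hpaxx: h−6=b, p−7=i, a−8=s, x−9=o, x−10=n.

bison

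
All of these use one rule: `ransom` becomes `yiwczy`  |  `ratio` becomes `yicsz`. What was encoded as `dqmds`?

Each letter shifts forward by (position + 7), i.e. 7, 8, 9, … — the shift grows by one for each successive letter.
Undoing it on dqmds: d−7=w, q−8=i, m−9=d, d−10=t, s−11=h.

width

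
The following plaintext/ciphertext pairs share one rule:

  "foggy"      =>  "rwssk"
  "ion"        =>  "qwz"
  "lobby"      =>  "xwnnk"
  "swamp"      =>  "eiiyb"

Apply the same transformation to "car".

The shift depends on letter class: consonant f→r is +12, but vowel o→w is +8. Two shifts are in play — +8 for a/e/i/o/u, +12 for every other letter.
On car: c(cons)+12=o, a(vowel)+8=i, r(cons)+12=d.

oid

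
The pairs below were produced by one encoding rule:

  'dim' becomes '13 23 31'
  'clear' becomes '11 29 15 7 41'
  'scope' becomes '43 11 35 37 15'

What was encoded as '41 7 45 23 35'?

d(#4)→13 and i(#9)→23: differences scale by 2, so n = 2·pos + 5. Each letter becomes 2×(its alphabet position, a=1..z=26) + 5.
Undoing it on 41 7 45 23 35: 41→(41−5)÷2=18=r, 7→(7−5)÷2=1=a, 45→(45−5)÷2=20=t, 23→(23−5)÷2=9=i, 35→(35−5)÷2=15=o.

ratio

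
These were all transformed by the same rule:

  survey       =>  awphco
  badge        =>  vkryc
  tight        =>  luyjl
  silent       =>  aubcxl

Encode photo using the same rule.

tjili

s(18)→a(0) and u(20)→w(22) fit y≡11x+10 (mod 26); the inverse of 11 mod 26 is 19. Each letter's alphabet position (a=0..z=25) is mapped through 11·x+10 mod 26 — an affine cipher.
Applying it to photo: p(15)→11·15+10≡19=t; h(7)→11·7+10≡9=j; o(14)→11·14+10≡8=i; t(19)→11·19+10≡11=l; o(14)→11·14+10≡8=i (all mod 26).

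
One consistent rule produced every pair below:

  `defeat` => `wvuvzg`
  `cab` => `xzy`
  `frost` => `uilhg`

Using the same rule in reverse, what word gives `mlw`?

Each pair mirrors across the alphabet (d↔w, e↔v, f↔u): positions sum to 25. Letters are reflected about the middle of the alphabet (position → 25−position): Atbash.
Undoing it on mlw: m↔n, l↔o, w↔d.

nod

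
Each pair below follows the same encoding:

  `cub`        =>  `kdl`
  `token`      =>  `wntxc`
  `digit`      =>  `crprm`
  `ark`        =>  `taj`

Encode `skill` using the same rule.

Read the word backwards and shift each letter +9.
For skill: reverse → lliks; then shift: l+9=u, l+9=u, i+9=r, k+9=t, s+9=b.

uurtb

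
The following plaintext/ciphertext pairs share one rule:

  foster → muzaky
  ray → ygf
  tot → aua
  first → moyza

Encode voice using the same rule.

cuojk

Vowels shift forward by 6 and consonants shift forward by 7.
Applying it to voice: v(cons)+7=c, o(vowel)+6=u, i(vowel)+6=o, c(cons)+7=j, e(vowel)+6=k.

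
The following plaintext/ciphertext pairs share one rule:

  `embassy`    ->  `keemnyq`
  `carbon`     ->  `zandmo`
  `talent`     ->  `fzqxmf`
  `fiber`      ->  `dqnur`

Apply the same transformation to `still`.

xxufe

Two steps: reverse the string, then apply a Caesar shift of +12.
Applying it to still: reverse → llits; then shift: l+12=x, l+12=x, i+12=u, t+12=f, s+12=e.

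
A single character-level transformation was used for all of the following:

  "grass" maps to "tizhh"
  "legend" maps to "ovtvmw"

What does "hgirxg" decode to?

Each pair mirrors across the alphabet (g↔t, r↔i, a↔z): positions sum to 25. This is the alphabet-reversal cipher (Atbash): a becomes z, b becomes y, etc.
Reversing it on hgirxg: h↔s, g↔t, i↔r, r↔i, x↔c, g↔t.

strict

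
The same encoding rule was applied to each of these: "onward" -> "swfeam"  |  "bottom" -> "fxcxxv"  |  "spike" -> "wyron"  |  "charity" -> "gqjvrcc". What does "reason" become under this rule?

vnjwxw

A repeating key of period 3 is used — shifts +4, +9, +9 over and over.
For reason: r+4=v, e+9=n, a+9=j, s+4=w, o+9=x, n+9=w.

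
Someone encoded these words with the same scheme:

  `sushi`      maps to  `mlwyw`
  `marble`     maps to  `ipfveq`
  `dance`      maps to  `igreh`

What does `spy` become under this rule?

ctw

The output letters match the input read backwards, each shifted +4: sushi reversed is ihsus. The word is reversed, then every letter is shifted forward by 4.
On spy: reverse → yps; then shift: y+4=c, p+4=t, s+4=w.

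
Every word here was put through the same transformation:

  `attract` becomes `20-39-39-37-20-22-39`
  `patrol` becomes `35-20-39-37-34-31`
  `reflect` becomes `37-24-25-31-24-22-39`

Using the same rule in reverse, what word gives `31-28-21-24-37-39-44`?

liberty

a is letter #1 and maps to 20: an offset of 19. Letters become their 1-based position plus 19 (so a→20, b→21, …).
Decoding 31-28-21-24-37-39-44: 31→(31−19)÷1=12=l, 28→(28−19)÷1=9=i, 21→(21−19)÷1=2=b, 24→(24−19)÷1=5=e, 37→(37−19)÷1=18=r, 39→(39−19)÷1=20=t, 44→(44−19)÷1=25=y.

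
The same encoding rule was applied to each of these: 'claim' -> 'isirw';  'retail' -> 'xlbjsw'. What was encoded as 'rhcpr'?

laugh

In claim: c→i is +6, l→s is +7, a→i is +8, i→r is +9 — the shift increases by 1 each position. The shift increases by 1 at each position, starting from +6: 6, 7, 8, ….
Reversing it on rhcpr: r−6=l, h−7=a, c−8=u, p−9=g, r−10=h.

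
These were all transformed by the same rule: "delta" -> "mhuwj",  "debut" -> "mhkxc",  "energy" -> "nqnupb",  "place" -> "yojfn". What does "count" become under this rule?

lrdqc

Shifts by position in delta: pos 0: d→m (+9), pos 1: e→h (+3), pos 2: l→u (+9), pos 3: t→w (+3) — repeating every 2. The shifts repeat in a cycle of length 2: positions 0,1,… shift by +9, +3, then the pattern repeats.
Applying it to count: c+9=l, o+3=r, u+9=d, n+3=q, t+9=c.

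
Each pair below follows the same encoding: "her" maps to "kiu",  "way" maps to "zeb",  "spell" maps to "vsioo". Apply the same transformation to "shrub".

Two shifts are in play — +4 for a/e/i/o/u, +3 for every other letter.
On shrub: s(cons)+3=v, h(cons)+3=k, r(cons)+3=u, u(vowel)+4=y, b(cons)+3=e.

vkuye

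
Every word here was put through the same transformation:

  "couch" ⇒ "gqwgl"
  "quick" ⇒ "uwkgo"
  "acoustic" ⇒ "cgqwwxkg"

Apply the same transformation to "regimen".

The shift depends on letter class: consonant c→g is +4, but vowel o→q is +2. Two shifts are in play — +2 for a/e/i/o/u, +4 for every other letter.
For regimen: r(cons)+4=v, e(vowel)+2=g, g(cons)+4=k, i(vowel)+2=k, m(cons)+4=q, e(vowel)+2=g, n(cons)+4=r.

vgkkqgr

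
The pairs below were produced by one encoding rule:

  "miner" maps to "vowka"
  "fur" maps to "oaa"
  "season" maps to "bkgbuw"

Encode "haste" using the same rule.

The shift depends on letter class: consonant m→v is +9, but vowel i→o is +6. Two shifts are in play — +6 for a/e/i/o/u, +9 for every other letter.
On haste: h(cons)+9=q, a(vowel)+6=g, s(cons)+9=b, t(cons)+9=c, e(vowel)+6=k.

qgbck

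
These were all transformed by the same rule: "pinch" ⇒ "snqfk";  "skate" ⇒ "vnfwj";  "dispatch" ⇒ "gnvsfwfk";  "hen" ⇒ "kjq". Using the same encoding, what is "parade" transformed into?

Two shifts are in play — +5 for a/e/i/o/u, +3 for every other letter.
For parade: p(cons)+3=s, a(vowel)+5=f, r(cons)+3=u, a(vowel)+5=f, d(cons)+3=g, e(vowel)+5=j.

sfufgj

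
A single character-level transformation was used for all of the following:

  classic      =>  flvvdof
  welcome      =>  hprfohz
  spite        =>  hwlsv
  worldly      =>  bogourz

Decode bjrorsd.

apology

The output letters match the input read backwards, each shifted +3: classic reversed is cissalc. Read the word backwards and shift each letter +3.
Decoding bjrorsd: shift back: b−3=y, j−3=g, r−3=o, o−3=l, r−3=o, s−3=p, d−3=a → ygolopa; then reverse → apology.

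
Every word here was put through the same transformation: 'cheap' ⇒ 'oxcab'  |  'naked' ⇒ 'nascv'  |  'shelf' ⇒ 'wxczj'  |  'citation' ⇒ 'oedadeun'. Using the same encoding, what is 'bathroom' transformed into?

hadxpuug

c(2)→o(14) and h(7)→x(23) fit y≡7x+0 (mod 26); the inverse of 7 mod 26 is 15. Each letter's alphabet position (a=0..z=25) is mapped through 7·x+0 mod 26 — an affine cipher.
Applying it to bathroom: b(1)→7·1+0≡7=h; a(0)→7·0+0≡0=a; t(19)→7·19+0≡3=d; h(7)→7·7+0≡23=x; r(17)→7·17+0≡15=p; o(14)→7·14+0≡20=u; o(14)→7·14+0≡20=u; m(12)→7·12+0≡6=g (all mod 26).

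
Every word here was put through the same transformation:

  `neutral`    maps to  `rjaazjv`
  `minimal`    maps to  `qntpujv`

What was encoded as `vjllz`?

In neutral: n→r is +4, e→j is +5, u→a is +6, t→a is +7 — the shift increases by 1 each position. The shift increases by 1 at each position, starting from +4: 4, 5, 6, ….
Reversing it on vjllz: v−4=r, j−5=e, l−6=f, l−7=e, z−8=r.

refer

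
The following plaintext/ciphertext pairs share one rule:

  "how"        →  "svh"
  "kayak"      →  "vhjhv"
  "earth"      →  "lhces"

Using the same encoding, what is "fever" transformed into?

qlglc

The shift depends on letter class: consonant h→s is +11, but vowel o→v is +7. Two shifts are in play — +7 for a/e/i/o/u, +11 for every other letter.
For fever: f(cons)+11=q, e(vowel)+7=l, v(cons)+11=g, e(vowel)+7=l, r(cons)+11=c.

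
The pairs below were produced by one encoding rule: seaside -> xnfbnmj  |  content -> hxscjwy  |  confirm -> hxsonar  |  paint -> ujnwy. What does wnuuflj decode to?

replace

Shifts by position in seaside: pos 0: s→x (+5), pos 1: e→n (+9), pos 2: a→f (+5), pos 3: s→b (+9) — repeating every 2. The shifts repeat in a cycle of length 2: positions 0,1,… shift by +5, +9, then the pattern repeats.
Undoing it on wnuuflj: w−5=r, n−9=e, u−5=p, u−9=l, f−5=a, l−9=c, j−5=e.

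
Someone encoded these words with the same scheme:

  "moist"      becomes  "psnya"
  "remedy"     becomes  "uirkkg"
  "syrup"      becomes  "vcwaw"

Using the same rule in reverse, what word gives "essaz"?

In moist: m→p is +3, o→s is +4, i→n is +5, s→y is +6 — the shift increases by 1 each position. The shift increases by 1 at each position, starting from +3: 3, 4, 5, ….
Reversing it on essaz: e−3=b, s−4=o, s−5=n, a−6=u, z−7=s.

bonus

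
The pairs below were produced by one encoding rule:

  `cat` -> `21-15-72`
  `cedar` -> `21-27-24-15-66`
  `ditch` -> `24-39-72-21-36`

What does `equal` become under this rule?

27-63-75-15-48

c(#3)→21 and a(#1)→15: differences scale by 3, so n = 3·pos + 12. The formula is n = 3×(alphabet index, a=1) + 12.
For equal: e=5→27, q=17→63, u=21→75, a=1→15, l=12→48.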